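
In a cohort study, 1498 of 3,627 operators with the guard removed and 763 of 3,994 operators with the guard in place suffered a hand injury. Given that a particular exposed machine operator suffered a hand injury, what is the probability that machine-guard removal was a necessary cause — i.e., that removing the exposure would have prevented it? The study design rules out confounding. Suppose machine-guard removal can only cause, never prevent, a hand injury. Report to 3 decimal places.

p₁ = P(outcome | exposed) = 1498/3627 = 0.41301
p₀ = P(outcome | unexposed) = 763/3994 = 0.19104
Under exogeneity and monotonicity, PN = (p₁ − p₀) / p₁.
PN = (0.41301 − 0.19104) / 0.41301 = 0.22198 / 0.41301 ≈ 0.5375

PN ≈ 0.537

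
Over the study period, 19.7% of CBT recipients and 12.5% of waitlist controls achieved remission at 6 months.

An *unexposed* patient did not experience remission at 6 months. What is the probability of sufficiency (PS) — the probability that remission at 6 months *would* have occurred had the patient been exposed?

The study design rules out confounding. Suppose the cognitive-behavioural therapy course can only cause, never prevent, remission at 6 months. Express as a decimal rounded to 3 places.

PS ≈ 0.082

p₁ = 0.197, p₀ = 0.125.
Under exogeneity and monotonicity, PS = (p₁ − p₀) / (1 − p₀).
PS = (0.197 − 0.125) / (1 − 0.125) = 0.072 / 0.875 ≈ 0.0823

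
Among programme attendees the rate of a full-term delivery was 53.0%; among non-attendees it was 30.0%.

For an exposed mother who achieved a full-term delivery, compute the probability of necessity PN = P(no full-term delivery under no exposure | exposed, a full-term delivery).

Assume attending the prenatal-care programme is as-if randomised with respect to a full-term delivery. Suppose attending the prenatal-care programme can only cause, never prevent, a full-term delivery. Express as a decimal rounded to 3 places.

PN ≈ 0.434

p₁ = 0.53, p₀ = 0.3.
Under exogeneity and monotonicity, PN = (p₁ − p₀) / p₁.
PN = (0.53 − 0.3) / 0.53 = 0.23 / 0.53 ≈ 0.4340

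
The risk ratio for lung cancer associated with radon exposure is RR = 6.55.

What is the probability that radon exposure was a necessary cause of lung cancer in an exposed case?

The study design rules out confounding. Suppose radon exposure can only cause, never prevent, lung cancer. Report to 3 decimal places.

PN ≈ 0.847

Under exogeneity and monotonicity, PN = (RR − 1) / RR = 1 − 1/RR.
PN = (6.55 − 1) / 6.55 = 5.55 / 6.55 ≈ 0.8473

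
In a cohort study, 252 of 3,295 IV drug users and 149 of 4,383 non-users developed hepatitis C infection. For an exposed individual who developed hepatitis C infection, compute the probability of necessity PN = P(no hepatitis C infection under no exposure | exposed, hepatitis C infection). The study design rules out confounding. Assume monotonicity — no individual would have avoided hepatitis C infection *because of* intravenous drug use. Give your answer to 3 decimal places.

p₁ = P(outcome | exposed) = 252/3295 = 0.07648
p₀ = P(outcome | unexposed) = 149/4383 = 0.033995
Under exogeneity and monotonicity, PN = (p₁ − p₀) / p₁.
PN = (0.07648 − 0.033995) / 0.07648 = 0.042485 / 0.07648 ≈ 0.5555

PN ≈ 0.556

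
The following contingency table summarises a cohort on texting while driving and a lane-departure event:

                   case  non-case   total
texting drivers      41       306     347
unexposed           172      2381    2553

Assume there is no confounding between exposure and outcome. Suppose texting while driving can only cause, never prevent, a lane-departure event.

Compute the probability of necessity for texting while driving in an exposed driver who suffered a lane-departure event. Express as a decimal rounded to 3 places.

p₁ = P(outcome | exposed) = 41/347 = 0.11816
p₀ = P(outcome | unexposed) = 172/2553 = 0.067372
Under exogeneity and monotonicity, PN = (p₁ − p₀) / p₁.
PN = (0.11816 − 0.067372) / 0.11816 = 0.050784 / 0.11816 ≈ 0.4298

PN ≈ 0.430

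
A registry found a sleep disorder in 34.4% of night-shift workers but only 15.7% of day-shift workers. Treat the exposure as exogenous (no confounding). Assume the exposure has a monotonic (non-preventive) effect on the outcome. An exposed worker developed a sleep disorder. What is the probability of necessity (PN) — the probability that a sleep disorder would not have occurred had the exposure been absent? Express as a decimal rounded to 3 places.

p₁ = 0.344, p₀ = 0.157.
Under exogeneity and monotonicity, PN = (p₁ − p₀) / p₁.
PN = (0.344 − 0.157) / 0.344 = 0.187 / 0.344 ≈ 0.5436

PN ≈ 0.544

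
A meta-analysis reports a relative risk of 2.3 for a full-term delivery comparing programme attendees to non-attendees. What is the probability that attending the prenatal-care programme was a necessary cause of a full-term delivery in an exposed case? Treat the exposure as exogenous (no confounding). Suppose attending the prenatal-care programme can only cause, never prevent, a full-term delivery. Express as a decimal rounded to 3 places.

Under exogeneity and monotonicity, PN = (RR − 1) / RR = 1 − 1/RR.
PN = (2.3 − 1) / 2.3 = 1.3 / 2.3 ≈ 0.5652

PN ≈ 0.565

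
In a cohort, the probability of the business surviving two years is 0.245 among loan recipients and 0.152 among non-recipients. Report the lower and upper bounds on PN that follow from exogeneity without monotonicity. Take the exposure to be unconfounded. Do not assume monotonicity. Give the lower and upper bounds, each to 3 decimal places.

0.380 ≤ PN ≤ 1.000

Let p₁ = 0.245, p₀ = 0.152.
Under exogeneity alone the bounds on PN are max{0,(p₁−p₀)/p₁} ≤ PN ≤ min{1,(1−p₀)/p₁}.
  lower = (p₁ − p₀)/p₁ = 0.093 / 0.245 ≈ 0.3796
  upper = min{1, (1 − p₀)/p₁} = 0.848 / 0.245 ≈ 3.4612 → capped at 1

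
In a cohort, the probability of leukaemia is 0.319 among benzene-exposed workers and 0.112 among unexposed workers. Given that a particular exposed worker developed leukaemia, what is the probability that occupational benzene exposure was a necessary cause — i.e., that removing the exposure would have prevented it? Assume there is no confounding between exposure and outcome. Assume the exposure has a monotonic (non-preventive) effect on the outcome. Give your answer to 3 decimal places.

PN ≈ 0.649

Let p₁ = 0.319, p₀ = 0.112.
Under exogeneity and monotonicity, PN = (p₁ − p₀) / p₁.
PN = (0.319 − 0.112) / 0.319 = 0.207 / 0.319 ≈ 0.6489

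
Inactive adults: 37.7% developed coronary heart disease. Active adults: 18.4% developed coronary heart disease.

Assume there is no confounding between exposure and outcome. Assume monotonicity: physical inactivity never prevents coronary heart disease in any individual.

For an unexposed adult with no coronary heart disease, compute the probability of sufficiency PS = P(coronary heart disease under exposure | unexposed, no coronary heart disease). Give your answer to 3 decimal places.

p₁ = 0.377, p₀ = 0.184.
Under exogeneity and monotonicity, PS = (p₁ − p₀) / (1 − p₀).
PS = (0.377 − 0.184) / (1 − 0.184) = 0.193 / 0.816 ≈ 0.2365

PS ≈ 0.237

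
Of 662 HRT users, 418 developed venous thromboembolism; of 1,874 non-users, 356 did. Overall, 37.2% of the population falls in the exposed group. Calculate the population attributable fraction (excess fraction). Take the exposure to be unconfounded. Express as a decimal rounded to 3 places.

PAF ≈ 0.464

p₁ = P(outcome | exposed) = 418/662 = 0.63142
p₀ = P(outcome | unexposed) = 356/1874 = 0.18997
Overall risk P(Y=1) = π·p₁ + (1−π)·p₀ = 0.372×0.63142 + 0.628×0.18997 = 0.35419.
Under exogeneity, PAF = [P(Y=1) − p₀] / P(Y=1).
PAF = (0.35419 − 0.18997) / 0.35419 ≈ 0.4637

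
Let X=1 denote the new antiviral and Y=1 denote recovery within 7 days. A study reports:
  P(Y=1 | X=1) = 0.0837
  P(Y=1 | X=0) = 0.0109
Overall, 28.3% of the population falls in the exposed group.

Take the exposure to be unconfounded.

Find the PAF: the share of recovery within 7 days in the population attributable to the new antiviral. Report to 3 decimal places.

PAF ≈ 0.654

Let p₁ = 0.0837, p₀ = 0.0109.
Overall risk P(Y=1) = π·p₁ + (1−π)·p₀ = 0.283×0.0837 + 0.717×0.0109 = 0.031502.
Under exogeneity, PAF = [P(Y=1) − p₀] / P(Y=1).
PAF = (0.031502 − 0.0109) / 0.031502 ≈ 0.6540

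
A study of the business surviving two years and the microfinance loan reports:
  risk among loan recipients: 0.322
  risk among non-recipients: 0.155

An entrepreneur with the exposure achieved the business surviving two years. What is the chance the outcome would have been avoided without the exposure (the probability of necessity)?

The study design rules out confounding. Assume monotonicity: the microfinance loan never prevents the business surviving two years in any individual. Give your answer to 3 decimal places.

Let p₁ = 0.322, p₀ = 0.155.
Under exogeneity and monotonicity, PN = (p₁ − p₀) / p₁.
PN = (0.322 − 0.155) / 0.322 = 0.167 / 0.322 ≈ 0.5186

PN ≈ 0.519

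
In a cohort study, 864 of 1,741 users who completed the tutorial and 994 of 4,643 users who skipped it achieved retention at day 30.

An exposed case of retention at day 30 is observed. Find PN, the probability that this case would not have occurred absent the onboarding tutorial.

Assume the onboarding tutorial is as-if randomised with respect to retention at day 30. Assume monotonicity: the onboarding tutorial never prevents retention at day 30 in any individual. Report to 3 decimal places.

PN ≈ 0.569

p₁ = P(outcome | exposed) = 864/1741 = 0.49627
p₀ = P(outcome | unexposed) = 994/4643 = 0.21409
Under exogeneity and monotonicity, PN = (p₁ − p₀) / p₁.
PN = (0.49627 − 0.21409) / 0.49627 = 0.28218 / 0.49627 ≈ 0.5686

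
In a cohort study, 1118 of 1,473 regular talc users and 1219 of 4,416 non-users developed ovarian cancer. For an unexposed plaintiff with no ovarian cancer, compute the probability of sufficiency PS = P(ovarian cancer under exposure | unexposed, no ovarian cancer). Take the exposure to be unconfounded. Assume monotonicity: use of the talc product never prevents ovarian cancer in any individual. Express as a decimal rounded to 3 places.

p₁ = P(outcome | exposed) = 1118/1473 = 0.759
p₀ = P(outcome | unexposed) = 1219/4416 = 0.27604
Under exogeneity and monotonicity, PS = (p₁ − p₀) / (1 − p₀).
PS = (0.759 − 0.27604) / (1 − 0.27604) = 0.48295 / 0.72396 ≈ 0.6671

PS ≈ 0.667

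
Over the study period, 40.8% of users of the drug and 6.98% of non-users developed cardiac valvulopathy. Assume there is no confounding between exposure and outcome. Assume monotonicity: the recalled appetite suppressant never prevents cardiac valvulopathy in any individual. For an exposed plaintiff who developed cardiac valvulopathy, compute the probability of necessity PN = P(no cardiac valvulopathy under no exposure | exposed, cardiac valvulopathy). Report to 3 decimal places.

p₁ = 0.408, p₀ = 0.0698.
Under exogeneity and monotonicity, PN = (p₁ − p₀) / p₁.
PN = (0.408 − 0.0698) / 0.408 = 0.3382 / 0.408 ≈ 0.8289

PN ≈ 0.829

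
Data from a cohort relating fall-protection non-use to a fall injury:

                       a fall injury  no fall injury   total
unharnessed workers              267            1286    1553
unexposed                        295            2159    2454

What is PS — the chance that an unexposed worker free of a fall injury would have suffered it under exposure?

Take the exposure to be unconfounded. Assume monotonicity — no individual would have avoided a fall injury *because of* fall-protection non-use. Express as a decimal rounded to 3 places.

PS ≈ 0.059

p₁ = P(outcome | exposed) = 267/1553 = 0.17193
p₀ = P(outcome | unexposed) = 295/2454 = 0.12021
Under exogeneity and monotonicity, PS = (p₁ − p₀)/(1 − p₀).
PS = (0.17193 − 0.12021) / 0.87979 ≈ 0.0588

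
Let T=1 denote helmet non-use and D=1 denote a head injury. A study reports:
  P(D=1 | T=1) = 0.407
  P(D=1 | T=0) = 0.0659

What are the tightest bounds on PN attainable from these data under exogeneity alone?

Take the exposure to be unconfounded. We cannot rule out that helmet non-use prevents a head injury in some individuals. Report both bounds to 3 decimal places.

0.838 ≤ PN ≤ 1.000

Let p₁ = 0.407, p₀ = 0.0659.
Under exogeneity alone the bounds on PN are max{0,(p₁−p₀)/p₁} ≤ PN ≤ min{1,(1−p₀)/p₁}.
  lower = (p₁ − p₀)/p₁ = 0.3411 / 0.407 ≈ 0.8381
  upper = min{1, (1 − p₀)/p₁} = 0.9341 / 0.407 ≈ 2.2951 → capped at 1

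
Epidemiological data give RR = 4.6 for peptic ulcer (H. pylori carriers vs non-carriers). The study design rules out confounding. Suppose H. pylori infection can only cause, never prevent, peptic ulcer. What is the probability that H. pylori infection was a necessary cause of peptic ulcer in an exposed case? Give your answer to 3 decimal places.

Under exogeneity and monotonicity, PN = (RR − 1) / RR = 1 − 1/RR.
PN = (4.6 − 1) / 4.6 = 3.6 / 4.6 ≈ 0.7826

PN ≈ 0.783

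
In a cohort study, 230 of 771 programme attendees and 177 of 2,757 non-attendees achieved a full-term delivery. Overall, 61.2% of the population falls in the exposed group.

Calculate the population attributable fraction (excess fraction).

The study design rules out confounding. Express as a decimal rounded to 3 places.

p₁ = P(outcome | exposed) = 230/771 = 0.29831
p₀ = P(outcome | unexposed) = 177/2757 = 0.0642
Overall risk P(Y=1) = π·p₁ + (1−π)·p₀ = 0.612×0.29831 + 0.388×0.0642 = 0.20748.
Under exogeneity, PAF = [P(Y=1) − p₀] / P(Y=1).
PAF = (0.20748 − 0.0642) / 0.20748 ≈ 0.6906

PAF ≈ 0.691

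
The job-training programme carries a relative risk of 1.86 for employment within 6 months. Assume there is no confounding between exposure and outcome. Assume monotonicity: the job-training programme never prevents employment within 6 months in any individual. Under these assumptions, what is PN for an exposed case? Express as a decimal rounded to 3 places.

PN ≈ 0.462

Under exogeneity and monotonicity, PN = (RR − 1) / RR = 1 − 1/RR.
PN = (1.86 − 1) / 1.86 = 0.86 / 1.86 ≈ 0.4624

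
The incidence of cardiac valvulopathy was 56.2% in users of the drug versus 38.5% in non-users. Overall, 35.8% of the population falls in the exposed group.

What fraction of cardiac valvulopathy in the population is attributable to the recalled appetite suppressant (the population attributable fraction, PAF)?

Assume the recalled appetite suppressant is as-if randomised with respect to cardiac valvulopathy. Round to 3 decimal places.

PAF ≈ 0.141

p₁ = 0.562, p₀ = 0.385.
Overall risk P(Y=1) = π·p₁ + (1−π)·p₀ = 0.358×0.562 + 0.642×0.385 = 0.44837.
Under exogeneity, PAF = [P(Y=1) − p₀] / P(Y=1).
PAF = (0.44837 − 0.385) / 0.44837 ≈ 0.1413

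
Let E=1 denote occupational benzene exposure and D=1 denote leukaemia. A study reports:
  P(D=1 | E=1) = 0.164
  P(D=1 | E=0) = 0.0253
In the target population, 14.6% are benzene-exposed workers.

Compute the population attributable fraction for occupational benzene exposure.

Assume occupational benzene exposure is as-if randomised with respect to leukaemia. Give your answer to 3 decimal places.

Let p₁ = 0.164, p₀ = 0.0253.
Overall risk P(Y=1) = π·p₁ + (1−π)·p₀ = 0.146×0.164 + 0.854×0.0253 = 0.04555.
Under exogeneity, PAF = [P(Y=1) − p₀] / P(Y=1).
PAF = (0.04555 − 0.0253) / 0.04555 ≈ 0.4446

PAF ≈ 0.445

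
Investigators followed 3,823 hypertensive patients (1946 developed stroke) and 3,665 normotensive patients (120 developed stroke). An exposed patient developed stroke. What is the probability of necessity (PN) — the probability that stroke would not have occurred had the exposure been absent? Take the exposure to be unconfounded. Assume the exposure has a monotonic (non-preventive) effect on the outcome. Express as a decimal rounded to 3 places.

p₁ = P(outcome | exposed) = 1946/3823 = 0.50902
p₀ = P(outcome | unexposed) = 120/3665 = 0.032742
Under exogeneity and monotonicity, PN = (p₁ − p₀) / p₁.
PN = (0.50902 − 0.032742) / 0.50902 = 0.47628 / 0.50902 ≈ 0.9357

PN ≈ 0.936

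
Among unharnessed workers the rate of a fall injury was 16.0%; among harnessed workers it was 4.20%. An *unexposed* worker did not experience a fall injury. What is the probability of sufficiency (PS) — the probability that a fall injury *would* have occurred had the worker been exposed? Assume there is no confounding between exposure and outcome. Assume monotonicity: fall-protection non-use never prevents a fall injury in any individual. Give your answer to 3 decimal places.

p₁ = 0.16, p₀ = 0.042.
Under exogeneity and monotonicity, PS = (p₁ − p₀) / (1 − p₀).
PS = (0.16 − 0.042) / (1 − 0.042) = 0.118 / 0.958 ≈ 0.1232

PS ≈ 0.123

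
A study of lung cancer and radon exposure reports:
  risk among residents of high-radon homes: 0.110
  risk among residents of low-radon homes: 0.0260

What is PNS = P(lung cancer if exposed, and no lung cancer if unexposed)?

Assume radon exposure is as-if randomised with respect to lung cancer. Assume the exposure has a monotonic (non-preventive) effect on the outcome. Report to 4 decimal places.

Let p₁ = 0.11, p₀ = 0.026.
Under exogeneity and monotonicity, PNS = p₁ − p₀.
PNS = 0.11 − 0.026 = 0.084

PNS ≈ 0.0840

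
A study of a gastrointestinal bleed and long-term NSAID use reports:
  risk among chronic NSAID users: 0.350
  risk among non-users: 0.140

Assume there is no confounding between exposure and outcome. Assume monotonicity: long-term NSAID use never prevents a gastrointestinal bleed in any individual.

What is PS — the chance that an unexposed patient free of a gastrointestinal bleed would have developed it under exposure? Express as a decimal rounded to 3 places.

PS ≈ 0.244

Let p₁ = 0.35, p₀ = 0.14.
Under exogeneity and monotonicity, PS = (p₁ − p₀) / (1 − p₀).
PS = (0.35 − 0.14) / (1 − 0.14) = 0.21 / 0.86 ≈ 0.2442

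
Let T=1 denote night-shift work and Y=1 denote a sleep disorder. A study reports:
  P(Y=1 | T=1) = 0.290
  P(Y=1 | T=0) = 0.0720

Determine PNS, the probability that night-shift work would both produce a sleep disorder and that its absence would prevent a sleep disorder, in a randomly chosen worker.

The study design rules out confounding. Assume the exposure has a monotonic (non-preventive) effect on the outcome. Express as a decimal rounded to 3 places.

PNS ≈ 0.218

Let p₁ = 0.29, p₀ = 0.072.
Under exogeneity and monotonicity, PNS = p₁ − p₀.
PNS = 0.29 − 0.072 = 0.218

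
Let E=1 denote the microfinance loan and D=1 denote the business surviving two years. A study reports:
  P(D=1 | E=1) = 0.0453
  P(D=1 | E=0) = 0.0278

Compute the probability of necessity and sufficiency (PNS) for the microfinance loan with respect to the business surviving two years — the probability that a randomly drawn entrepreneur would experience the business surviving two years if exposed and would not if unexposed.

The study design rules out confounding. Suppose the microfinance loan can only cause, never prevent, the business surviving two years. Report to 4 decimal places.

Let p₁ = 0.0453, p₀ = 0.0278.
Under exogeneity and monotonicity, PNS = p₁ − p₀.
PNS = 0.0453 − 0.0278 = 0.0175

PNS ≈ 0.0175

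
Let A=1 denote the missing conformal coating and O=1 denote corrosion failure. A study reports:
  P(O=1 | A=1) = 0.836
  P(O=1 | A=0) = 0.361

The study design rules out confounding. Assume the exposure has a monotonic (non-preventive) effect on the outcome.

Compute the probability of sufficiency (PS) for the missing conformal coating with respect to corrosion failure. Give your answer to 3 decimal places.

PS ≈ 0.743

Let p₁ = 0.836, p₀ = 0.361.
Under exogeneity and monotonicity, PS = (p₁ − p₀) / (1 − p₀).
PS = (0.836 − 0.361) / (1 − 0.361) = 0.475 / 0.639 ≈ 0.7433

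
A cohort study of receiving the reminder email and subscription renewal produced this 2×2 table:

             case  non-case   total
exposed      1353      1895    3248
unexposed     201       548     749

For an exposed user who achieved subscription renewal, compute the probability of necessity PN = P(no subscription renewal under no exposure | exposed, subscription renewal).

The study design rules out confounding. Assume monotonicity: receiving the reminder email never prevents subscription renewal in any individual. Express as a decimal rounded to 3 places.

PN ≈ 0.356

p₁ = P(outcome | exposed) = 1353/3248 = 0.41656
p₀ = P(outcome | unexposed) = 201/749 = 0.26836
Under exogeneity and monotonicity, PN = (p₁ − p₀)/p₁.
PN = (0.41656 − 0.26836) / 0.41656 ≈ 0.3558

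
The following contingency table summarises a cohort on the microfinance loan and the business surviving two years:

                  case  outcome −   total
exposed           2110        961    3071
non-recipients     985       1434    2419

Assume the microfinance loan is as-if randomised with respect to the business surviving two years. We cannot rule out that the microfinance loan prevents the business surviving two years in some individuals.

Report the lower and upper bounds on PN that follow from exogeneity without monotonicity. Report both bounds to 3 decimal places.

0.407 ≤ PN ≤ 0.863

p₁ = P(outcome | exposed) = 2110/3071 = 0.68707
p₀ = P(outcome | unexposed) = 985/2419 = 0.40719
Under exogeneity alone the bounds on PN are max{0,(p₁−p₀)/p₁} ≤ PN ≤ min{1,(1−p₀)/p₁}.
  lower = (p₁ − p₀)/p₁ = 0.27988 / 0.68707 ≈ 0.4074
  upper = min{1, (1 − p₀)/p₁} = 0.59281 / 0.68707 ≈ 0.8628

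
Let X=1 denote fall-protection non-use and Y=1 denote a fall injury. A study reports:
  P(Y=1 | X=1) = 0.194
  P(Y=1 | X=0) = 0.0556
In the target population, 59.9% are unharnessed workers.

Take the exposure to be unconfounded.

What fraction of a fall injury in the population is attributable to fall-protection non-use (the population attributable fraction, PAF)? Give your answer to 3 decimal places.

Let p₁ = 0.194, p₀ = 0.0556.
Overall risk P(Y=1) = π·p₁ + (1−π)·p₀ = 0.599×0.194 + 0.401×0.0556 = 0.1385.
Under exogeneity, PAF = [P(Y=1) − p₀] / P(Y=1).
PAF = (0.1385 − 0.0556) / 0.1385 ≈ 0.5986

PAF ≈ 0.599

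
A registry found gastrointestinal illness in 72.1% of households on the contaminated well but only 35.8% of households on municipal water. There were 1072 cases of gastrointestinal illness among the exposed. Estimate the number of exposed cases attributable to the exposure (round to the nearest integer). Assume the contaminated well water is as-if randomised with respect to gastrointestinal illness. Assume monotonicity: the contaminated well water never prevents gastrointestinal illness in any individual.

about 540 cases

p₁ = 0.721, p₀ = 0.358.
PN = (p₁ − p₀)/p₁ = (0.721 − 0.358) / 0.721 ≈ 0.50347.
Attributable cases ≈ PN × (exposed cases) = 0.50347 × 1072 ≈ 539.72.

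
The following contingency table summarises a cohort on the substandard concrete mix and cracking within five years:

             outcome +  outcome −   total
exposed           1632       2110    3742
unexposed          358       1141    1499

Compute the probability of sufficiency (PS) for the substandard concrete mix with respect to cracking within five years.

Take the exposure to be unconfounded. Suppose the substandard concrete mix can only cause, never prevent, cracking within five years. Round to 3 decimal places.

p₁ = P(outcome | exposed) = 1632/3742 = 0.43613
p₀ = P(outcome | unexposed) = 358/1499 = 0.23883
Under exogeneity and monotonicity, PS = (p₁ − p₀) / (1 − p₀).
PS = (0.43613 − 0.23883) / (1 − 0.23883) = 0.1973 / 0.76117 ≈ 0.2592

PS ≈ 0.259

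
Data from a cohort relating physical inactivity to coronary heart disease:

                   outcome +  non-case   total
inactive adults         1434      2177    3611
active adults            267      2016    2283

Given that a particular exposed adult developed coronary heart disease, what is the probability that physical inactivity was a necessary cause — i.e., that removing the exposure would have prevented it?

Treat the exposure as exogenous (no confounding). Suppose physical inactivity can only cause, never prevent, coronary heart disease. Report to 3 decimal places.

PN ≈ 0.706

p₁ = P(outcome | exposed) = 1434/3611 = 0.39712
p₀ = P(outcome | unexposed) = 267/2283 = 0.11695
Under exogeneity and monotonicity, PN = (p₁ − p₀) / p₁.
PN = (0.39712 − 0.11695) / 0.39712 = 0.28017 / 0.39712 ≈ 0.7055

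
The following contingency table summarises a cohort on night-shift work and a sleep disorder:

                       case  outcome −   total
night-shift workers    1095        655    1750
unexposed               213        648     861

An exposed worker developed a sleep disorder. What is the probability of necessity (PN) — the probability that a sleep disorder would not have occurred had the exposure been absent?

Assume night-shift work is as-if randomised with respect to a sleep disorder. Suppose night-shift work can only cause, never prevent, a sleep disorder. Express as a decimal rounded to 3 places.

p₁ = P(outcome | exposed) = 1095/1750 = 0.62571
p₀ = P(outcome | unexposed) = 213/861 = 0.24739
Under exogeneity and monotonicity, PN = (p₁ − p₀)/p₁.
PN = (0.62571 − 0.24739) / 0.62571 ≈ 0.6046

PN ≈ 0.605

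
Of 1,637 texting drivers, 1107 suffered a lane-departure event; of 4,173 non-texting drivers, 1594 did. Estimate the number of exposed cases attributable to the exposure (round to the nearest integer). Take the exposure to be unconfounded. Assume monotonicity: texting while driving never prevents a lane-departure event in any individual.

about 482 cases

p₁ = P(outcome | exposed) = 1107/1637 = 0.67624
p₀ = P(outcome | unexposed) = 1594/4173 = 0.38198
PN = (p₁ − p₀)/p₁ = (0.67624 − 0.38198) / 0.67624 ≈ 0.43514.
Attributable cases ≈ PN × (exposed cases) = 0.43514 × 1107 ≈ 481.70.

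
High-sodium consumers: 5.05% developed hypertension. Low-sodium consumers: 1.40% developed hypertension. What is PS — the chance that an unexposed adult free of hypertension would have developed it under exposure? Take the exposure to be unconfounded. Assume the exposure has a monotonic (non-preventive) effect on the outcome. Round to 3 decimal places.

p₁ = 0.0505, p₀ = 0.014.
Under exogeneity and monotonicity, PS = (p₁ − p₀) / (1 − p₀).
PS = (0.0505 − 0.014) / (1 − 0.014) = 0.0365 / 0.986 ≈ 0.0370

PS ≈ 0.037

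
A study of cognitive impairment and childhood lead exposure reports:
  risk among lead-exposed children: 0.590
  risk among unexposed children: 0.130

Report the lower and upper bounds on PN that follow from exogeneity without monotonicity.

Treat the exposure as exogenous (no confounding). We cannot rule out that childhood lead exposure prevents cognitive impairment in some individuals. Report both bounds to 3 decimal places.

0.780 ≤ PN ≤ 1.000

Let p₁ = 0.59, p₀ = 0.13.
Under exogeneity alone the bounds on PN are max{0,(p₁−p₀)/p₁} ≤ PN ≤ min{1,(1−p₀)/p₁}.
  lower = (p₁ − p₀)/p₁ = 0.46 / 0.59 ≈ 0.7797
  upper = min{1, (1 − p₀)/p₁} = 0.87 / 0.59 ≈ 1.4746 → capped at 1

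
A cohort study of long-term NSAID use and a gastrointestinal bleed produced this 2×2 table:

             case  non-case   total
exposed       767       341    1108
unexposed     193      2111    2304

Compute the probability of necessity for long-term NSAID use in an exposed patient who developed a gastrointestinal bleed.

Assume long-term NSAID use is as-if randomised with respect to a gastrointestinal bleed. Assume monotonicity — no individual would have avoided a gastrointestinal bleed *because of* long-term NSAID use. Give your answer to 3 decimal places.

p₁ = P(outcome | exposed) = 767/1108 = 0.69224
p₀ = P(outcome | unexposed) = 193/2304 = 0.083767
Under exogeneity and monotonicity, PN = (p₁ − p₀) / p₁.
PN = (0.69224 − 0.083767) / 0.69224 = 0.60847 / 0.69224 ≈ 0.8790

PN ≈ 0.879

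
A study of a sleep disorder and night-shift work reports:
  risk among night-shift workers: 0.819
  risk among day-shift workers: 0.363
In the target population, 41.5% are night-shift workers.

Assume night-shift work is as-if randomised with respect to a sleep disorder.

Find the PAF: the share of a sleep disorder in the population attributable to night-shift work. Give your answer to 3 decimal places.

PAF ≈ 0.343

Let p₁ = 0.819, p₀ = 0.363.
Overall risk P(Y=1) = π·p₁ + (1−π)·p₀ = 0.415×0.819 + 0.585×0.363 = 0.55224.
Under exogeneity, PAF = [P(Y=1) − p₀] / P(Y=1).
PAF = (0.55224 − 0.363) / 0.55224 ≈ 0.3427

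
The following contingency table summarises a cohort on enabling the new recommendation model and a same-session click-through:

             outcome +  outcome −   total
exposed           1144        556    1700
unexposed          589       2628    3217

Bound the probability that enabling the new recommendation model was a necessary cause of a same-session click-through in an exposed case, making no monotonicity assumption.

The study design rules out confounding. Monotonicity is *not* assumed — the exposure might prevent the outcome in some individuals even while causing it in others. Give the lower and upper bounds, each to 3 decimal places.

p₁ = P(outcome | exposed) = 1144/1700 = 0.67294
p₀ = P(outcome | unexposed) = 589/3217 = 0.18309
Under exogeneity alone the bounds on PN are max{0,(p₁−p₀)/p₁} ≤ PN ≤ min{1,(1−p₀)/p₁}.
  lower = (p₁ − p₀)/p₁ = 0.48985 / 0.67294 ≈ 0.7279
  upper = min{1, (1 − p₀)/p₁} = 0.81691 / 0.67294 ≈ 1.2139 → capped at 1

0.728 ≤ PN ≤ 1.000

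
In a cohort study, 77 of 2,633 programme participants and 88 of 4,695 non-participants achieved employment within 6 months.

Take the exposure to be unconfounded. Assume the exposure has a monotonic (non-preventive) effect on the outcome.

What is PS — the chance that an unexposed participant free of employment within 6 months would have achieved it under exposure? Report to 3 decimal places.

PS ≈ 0.011

p₁ = P(outcome | exposed) = 77/2633 = 0.029244
p₀ = P(outcome | unexposed) = 88/4695 = 0.018743
Under exogeneity and monotonicity, PS = (p₁ − p₀) / (1 − p₀).
PS = (0.029244 − 0.018743) / (1 − 0.018743) = 0.010501 / 0.98126 ≈ 0.0107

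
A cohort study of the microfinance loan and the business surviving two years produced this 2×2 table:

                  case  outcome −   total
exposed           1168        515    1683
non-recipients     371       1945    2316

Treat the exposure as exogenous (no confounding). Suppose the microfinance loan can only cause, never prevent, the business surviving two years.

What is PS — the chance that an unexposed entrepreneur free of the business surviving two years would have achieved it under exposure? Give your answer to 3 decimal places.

PS ≈ 0.636

p₁ = P(outcome | exposed) = 1168/1683 = 0.694
p₀ = P(outcome | unexposed) = 371/2316 = 0.16019
Under exogeneity and monotonicity, PS = (p₁ − p₀)/(1 − p₀).
PS = (0.694 − 0.16019) / 0.83981 ≈ 0.6356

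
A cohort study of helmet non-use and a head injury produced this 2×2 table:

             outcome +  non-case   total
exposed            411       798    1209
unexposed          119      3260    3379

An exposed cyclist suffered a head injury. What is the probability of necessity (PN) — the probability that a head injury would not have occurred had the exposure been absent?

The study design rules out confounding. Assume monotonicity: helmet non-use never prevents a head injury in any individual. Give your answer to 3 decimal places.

p₁ = P(outcome | exposed) = 411/1209 = 0.33995
p₀ = P(outcome | unexposed) = 119/3379 = 0.035218
Under exogeneity and monotonicity, PN = (p₁ − p₀) / p₁.
PN = (0.33995 − 0.035218) / 0.33995 = 0.30473 / 0.33995 ≈ 0.8964

PN ≈ 0.896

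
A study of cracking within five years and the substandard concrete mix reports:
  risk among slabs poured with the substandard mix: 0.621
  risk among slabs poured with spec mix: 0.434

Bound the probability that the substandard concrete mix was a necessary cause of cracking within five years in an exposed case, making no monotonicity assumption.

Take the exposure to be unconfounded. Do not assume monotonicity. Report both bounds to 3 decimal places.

Let p₁ = 0.621, p₀ = 0.434.
Under exogeneity alone the bounds on PN are max{0,(p₁−p₀)/p₁} ≤ PN ≤ min{1,(1−p₀)/p₁}.
  lower = (p₁ − p₀)/p₁ = 0.187 / 0.621 ≈ 0.3011
  upper = min{1, (1 − p₀)/p₁} = 0.566 / 0.621 ≈ 0.9114

0.301 ≤ PN ≤ 0.911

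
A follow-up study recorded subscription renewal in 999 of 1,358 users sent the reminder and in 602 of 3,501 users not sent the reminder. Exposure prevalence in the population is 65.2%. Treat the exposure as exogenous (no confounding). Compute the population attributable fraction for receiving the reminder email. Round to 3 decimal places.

PAF ≈ 0.681

p₁ = P(outcome | exposed) = 999/1358 = 0.73564
p₀ = P(outcome | unexposed) = 602/3501 = 0.17195
Overall risk P(Y=1) = π·p₁ + (1−π)·p₀ = 0.652×0.73564 + 0.348×0.17195 = 0.53948.
Under exogeneity, PAF = [P(Y=1) − p₀] / P(Y=1).
PAF = (0.53948 − 0.17195) / 0.53948 ≈ 0.6813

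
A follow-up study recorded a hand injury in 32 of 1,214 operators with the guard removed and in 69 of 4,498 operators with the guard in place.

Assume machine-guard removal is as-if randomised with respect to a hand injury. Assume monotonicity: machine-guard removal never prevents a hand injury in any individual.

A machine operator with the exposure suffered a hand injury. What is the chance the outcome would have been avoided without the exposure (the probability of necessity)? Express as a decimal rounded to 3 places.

PN ≈ 0.418

p₁ = P(outcome | exposed) = 32/1214 = 0.026359
p₀ = P(outcome | unexposed) = 69/4498 = 0.01534
Under exogeneity and monotonicity, PN = (p₁ − p₀) / p₁.
PN = (0.026359 − 0.01534) / 0.026359 = 0.011019 / 0.026359 ≈ 0.4180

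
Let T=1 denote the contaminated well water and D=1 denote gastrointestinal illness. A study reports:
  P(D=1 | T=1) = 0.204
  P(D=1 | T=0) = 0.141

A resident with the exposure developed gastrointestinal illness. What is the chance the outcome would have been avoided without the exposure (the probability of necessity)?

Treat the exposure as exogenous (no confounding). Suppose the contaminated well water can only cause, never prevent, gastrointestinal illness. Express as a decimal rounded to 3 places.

PN ≈ 0.309

Let p₁ = 0.204, p₀ = 0.141.
Under exogeneity and monotonicity, PN = (p₁ − p₀) / p₁.
PN = (0.204 − 0.141) / 0.204 = 0.063 / 0.204 ≈ 0.3088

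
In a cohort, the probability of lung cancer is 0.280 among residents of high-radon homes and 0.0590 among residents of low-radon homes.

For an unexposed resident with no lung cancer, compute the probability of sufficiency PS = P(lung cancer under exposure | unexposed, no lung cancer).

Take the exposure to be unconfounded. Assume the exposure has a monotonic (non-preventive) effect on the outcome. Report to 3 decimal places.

Let p₁ = 0.28, p₀ = 0.059.
Under exogeneity and monotonicity, PS = (p₁ − p₀) / (1 − p₀).
PS = (0.28 − 0.059) / (1 − 0.059) = 0.221 / 0.941 ≈ 0.2349

PS ≈ 0.235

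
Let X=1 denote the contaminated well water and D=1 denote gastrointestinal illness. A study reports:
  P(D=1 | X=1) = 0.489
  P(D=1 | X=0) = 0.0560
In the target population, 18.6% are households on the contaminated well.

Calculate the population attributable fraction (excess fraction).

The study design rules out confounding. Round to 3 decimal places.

PAF ≈ 0.590

Let p₁ = 0.489, p₀ = 0.056.
Overall risk P(Y=1) = π·p₁ + (1−π)·p₀ = 0.186×0.489 + 0.814×0.056 = 0.13654.
Under exogeneity, PAF = [P(Y=1) − p₀] / P(Y=1).
PAF = (0.13654 − 0.056) / 0.13654 ≈ 0.5899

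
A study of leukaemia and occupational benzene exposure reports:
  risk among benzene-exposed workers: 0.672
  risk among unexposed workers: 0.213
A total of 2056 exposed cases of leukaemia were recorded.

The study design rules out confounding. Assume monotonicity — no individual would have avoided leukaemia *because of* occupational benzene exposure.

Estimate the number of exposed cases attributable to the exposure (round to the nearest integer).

about 1404 cases

Let p₁ = 0.672, p₀ = 0.213.
PN = (p₁ − p₀)/p₁ = (0.672 − 0.213) / 0.672 ≈ 0.68304.
Attributable cases ≈ PN × (exposed cases) = 0.68304 × 2056 ≈ 1404.32.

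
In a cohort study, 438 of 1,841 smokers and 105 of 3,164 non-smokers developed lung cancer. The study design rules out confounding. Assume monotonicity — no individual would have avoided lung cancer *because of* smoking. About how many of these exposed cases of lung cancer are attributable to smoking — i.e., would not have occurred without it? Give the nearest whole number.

p₁ = P(outcome | exposed) = 438/1841 = 0.23791
p₀ = P(outcome | unexposed) = 105/3164 = 0.033186
PN = (p₁ − p₀)/p₁ = (0.23791 − 0.033186) / 0.23791 ≈ 0.86051.
Attributable cases ≈ PN × (exposed cases) = 0.86051 × 438 ≈ 376.90.

about 377 cases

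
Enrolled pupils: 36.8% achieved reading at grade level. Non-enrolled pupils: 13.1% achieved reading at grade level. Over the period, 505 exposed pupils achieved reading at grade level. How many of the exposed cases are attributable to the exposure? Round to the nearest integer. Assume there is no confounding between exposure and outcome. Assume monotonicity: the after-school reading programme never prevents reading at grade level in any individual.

p₁ = 0.368, p₀ = 0.131.
PN = (p₁ − p₀)/p₁ = (0.368 − 0.131) / 0.368 ≈ 0.64402.
Attributable cases ≈ PN × (exposed cases) = 0.64402 × 505 ≈ 325.23.

about 325 cases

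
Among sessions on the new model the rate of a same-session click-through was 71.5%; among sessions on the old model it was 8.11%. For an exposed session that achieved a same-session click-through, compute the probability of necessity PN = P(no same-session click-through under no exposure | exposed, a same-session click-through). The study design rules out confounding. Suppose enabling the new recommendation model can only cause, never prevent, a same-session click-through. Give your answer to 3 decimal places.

p₁ = 0.715, p₀ = 0.0811.
Under exogeneity and monotonicity, PN = (p₁ − p₀) / p₁.
PN = (0.715 − 0.0811) / 0.715 = 0.6339 / 0.715 ≈ 0.8866

PN ≈ 0.887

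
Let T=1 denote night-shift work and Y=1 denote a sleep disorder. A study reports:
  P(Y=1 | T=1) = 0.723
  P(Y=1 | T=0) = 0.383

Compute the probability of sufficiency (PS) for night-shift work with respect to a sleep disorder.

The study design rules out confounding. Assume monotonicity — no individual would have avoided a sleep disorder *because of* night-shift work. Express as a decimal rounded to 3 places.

PS ≈ 0.551

Let p₁ = 0.723, p₀ = 0.383.
Under exogeneity and monotonicity, PS = (p₁ − p₀) / (1 − p₀).
PS = (0.723 − 0.383) / (1 − 0.383) = 0.34 / 0.617 ≈ 0.5511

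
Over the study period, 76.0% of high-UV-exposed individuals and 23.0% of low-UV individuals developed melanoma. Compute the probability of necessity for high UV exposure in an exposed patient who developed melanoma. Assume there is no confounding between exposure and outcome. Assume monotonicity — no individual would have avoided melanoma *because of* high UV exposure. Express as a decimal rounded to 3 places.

PN ≈ 0.697

p₁ = 0.76, p₀ = 0.23.
Under exogeneity and monotonicity, PN = (p₁ − p₀) / p₁.
PN = (0.76 − 0.23) / 0.76 = 0.53 / 0.76 ≈ 0.6974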